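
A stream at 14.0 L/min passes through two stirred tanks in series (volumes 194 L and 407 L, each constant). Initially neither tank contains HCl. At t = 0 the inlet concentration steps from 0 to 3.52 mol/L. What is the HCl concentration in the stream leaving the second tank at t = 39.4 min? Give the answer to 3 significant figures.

1.97 mol/L

Each tank obeys Vᵢ dCᵢ/dt = Q(Cᵢ₋₁ − Cᵢ), so τᵢ = Vᵢ/Q.
τ₁ = 194/14.0 = 13.857 min; τ₂ = 407/14.0 = 29.071 min.
Solving the cascade with C₁(0)=C₂(0)=0 gives C₂(t) = C_in[1 − (τ₁ e^(−t/τ₁) − τ₂ e^(−t/τ₂))/(τ₁ − τ₂)].
At t = 39.4: e^(−t/τ₁) = 0.058233, e^(−t/τ₂) = 0.25787.
C₂ = 3.52·[1 − (13.857·0.058233 − 29.071·0.25787)/(-15.214)] = 3.52·0.56029 = 1.9722 mol/L.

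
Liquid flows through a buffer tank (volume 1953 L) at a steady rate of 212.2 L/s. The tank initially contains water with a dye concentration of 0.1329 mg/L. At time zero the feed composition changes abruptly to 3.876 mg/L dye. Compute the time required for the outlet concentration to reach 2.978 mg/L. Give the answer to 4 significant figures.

Species balance: V dC/dt = Q(C_in − C) ⇒ τ = V/Q = 9.20358 s.
C(t) = C_in + (C₀ − C_in) e^(−t/τ). Set C = 2.978 and solve for t:
e^(−t/τ) = (C − C_in)/(C₀ − C_in) = (2.978 − 3.876)/(0.1329 − 3.876) = 0.239908
t = −τ ln(…) = 9.20358 × 1.42750 = 13.1381 s.

13.14 s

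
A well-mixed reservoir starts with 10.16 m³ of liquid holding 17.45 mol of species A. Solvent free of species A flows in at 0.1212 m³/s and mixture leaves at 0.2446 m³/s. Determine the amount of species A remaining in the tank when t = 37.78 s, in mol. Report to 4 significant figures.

Total volume: dV/dt = Q_in − Q_out = -0.123400 m³/s, so V(t) = 10.16 − 0.123400 t and V(37.78) = 5.49795 m³.
No species A enters, so dm/dt = −Q_out · (m/V).
Separate: dm/m = −Q_out dt/V(t) ⇒ ln(m/m₀) = −(Q_out/(Q_in−Q_out)) ln(V/V₀).
m = m₀ (V₀/V)^(Q_out/(Q_in−Q_out)) = 17.45 × (10.16/5.49795)^(-1.98217) = 5.16611 mol.

5.166 mol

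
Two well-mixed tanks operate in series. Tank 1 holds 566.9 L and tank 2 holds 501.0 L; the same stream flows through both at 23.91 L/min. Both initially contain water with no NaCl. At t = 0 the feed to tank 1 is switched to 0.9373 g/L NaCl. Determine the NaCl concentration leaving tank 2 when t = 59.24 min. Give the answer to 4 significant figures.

0.6962 g/L

Each tank obeys Vᵢ dCᵢ/dt = Q(Cᵢ₋₁ − Cᵢ), so τᵢ = Vᵢ/Q.
τ₁ = 566.9/23.91 = 23.7097 min; τ₂ = 501.0/23.91 = 20.9536 min.
Tank 1: C₁ = C_in(1 − e^(−t/τ₁)). Tank 2 (τ₁ ≠ τ₂): C₂ = C_in[1 − (τ₁ e^(−t/τ₁) − τ₂ e^(−t/τ₂))/(τ₁ − τ₂)].
At t = 59.24: e^(−t/τ₁) = 0.0822040, e^(−t/τ₂) = 0.0591782.
C₂ = 0.9373·[1 − (23.7097·0.0822040 − 20.9536·0.0591782)/(2.75617)] = 0.9373·0.742743 = 0.696173 g/L.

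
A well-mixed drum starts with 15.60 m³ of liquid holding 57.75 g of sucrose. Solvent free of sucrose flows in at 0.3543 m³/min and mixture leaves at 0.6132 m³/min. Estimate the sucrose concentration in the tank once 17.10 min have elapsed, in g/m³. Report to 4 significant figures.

Total volume: dV/dt = Q_in − Q_out = -0.258900 m³/min, so V(t) = 15.60 − 0.258900 t and V(17.10) = 11.1728 m³.
No sucrose enters, so dm/dt = −Q_out · (m/V).
Separate: dm/m = −Q_out dt/V(t) ⇒ ln(m/m₀) = −(Q_out/(Q_in−Q_out)) ln(V/V₀).
m = m₀ (V₀/V)^(Q_out/(Q_in−Q_out)) = 57.75 × (15.60/11.1728)^(-2.36848) = 26.1946 g.
C = m/V = 26.1946/11.1728 = 2.34449 g/m³.

2.344 g/m³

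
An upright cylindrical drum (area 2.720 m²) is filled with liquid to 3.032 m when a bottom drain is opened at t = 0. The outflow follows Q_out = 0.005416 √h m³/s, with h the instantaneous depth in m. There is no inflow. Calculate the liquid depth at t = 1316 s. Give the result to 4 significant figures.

0.1858 m

Mass balance (ρ constant): A dh/dt = −0.005416 √h.
This is separable: 2 d(√h)/dt = −0.005416/A, so √h = √h₀ − (0.005416/(2A)) t.
√h = √3.032 − 0.005416·1316/(2·2.720) = 1.74126 − 1.31019 = 0.431070.
h = 0.431070² = 0.185821 m.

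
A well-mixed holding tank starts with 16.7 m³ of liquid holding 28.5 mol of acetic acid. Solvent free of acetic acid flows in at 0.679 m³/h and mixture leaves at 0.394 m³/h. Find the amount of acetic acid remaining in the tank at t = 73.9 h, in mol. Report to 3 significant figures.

9.23 mol

Total volume: dV/dt = Q_in − Q_out = 0.28500 m³/h, so V(t) = 16.7 + 0.28500 t and V(73.9) = 37.761 m³.
Species balance (pure solvent in): dm/dt = −Q_out · m/V(t).
Separate: dm/m = −Q_out dt/V(t) ⇒ ln(m/m₀) = −(Q_out/(Q_in−Q_out)) ln(V/V₀).
m = m₀ (V₀/V)^(Q_out/(Q_in−Q_out)) = 28.5 × (16.7/37.761)^(1.3825) = 9.2256 mol.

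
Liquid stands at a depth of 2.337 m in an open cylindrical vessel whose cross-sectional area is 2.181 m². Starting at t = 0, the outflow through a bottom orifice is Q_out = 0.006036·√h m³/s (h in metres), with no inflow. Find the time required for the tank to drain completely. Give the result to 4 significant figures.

A dh/dt = −Q_out = −0.006036 √h.
Separate and integrate: 2(√h − √h₀) = −(0.006036/A) t.
Tank is empty when √h = 0: t_empty = 2A√h₀/0.006036.
t_empty = 2·2.181·√2.337/0.006036 = 4.36200·1.52872/0.006036 = 1104.75 s.

1105 s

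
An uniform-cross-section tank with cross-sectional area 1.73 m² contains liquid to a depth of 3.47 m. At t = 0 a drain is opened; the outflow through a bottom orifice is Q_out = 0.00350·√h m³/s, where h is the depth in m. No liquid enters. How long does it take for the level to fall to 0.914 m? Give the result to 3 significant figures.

With no inflow, A dh/dt = −0.00350 √h.
This is separable: 2 d(√h)/dt = −0.00350/A, so √h = √h₀ − (0.00350/(2A)) t.
t = 2A(√h₀ − √h)/0.00350 = 2·1.73·(√3.47 − √0.914)/0.00350
  = 3.4600 × (1.8628 − 0.95603) / 0.00350 = 896.40 s.

896 s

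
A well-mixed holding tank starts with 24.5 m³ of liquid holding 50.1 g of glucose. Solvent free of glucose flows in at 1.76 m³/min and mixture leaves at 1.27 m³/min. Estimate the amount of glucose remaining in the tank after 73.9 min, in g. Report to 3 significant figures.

4.77 g

Let m(t) be the amount of glucose. Volume: V(t) = V₀ + (Q_in − Q_out) t = 24.5 + 0.49000 t; V(73.9) = 60.711 m³.
Species balance (pure solvent in): dm/dt = −Q_out · m/V(t).
Separate: dm/m = −Q_out dt/V(t) ⇒ ln(m/m₀) = −(Q_out/(Q_in−Q_out)) ln(V/V₀).
m = m₀ (V₀/V)^(Q_out/(Q_in−Q_out)) = 50.1 × (24.5/60.711)^(2.5918) = 4.7686 g.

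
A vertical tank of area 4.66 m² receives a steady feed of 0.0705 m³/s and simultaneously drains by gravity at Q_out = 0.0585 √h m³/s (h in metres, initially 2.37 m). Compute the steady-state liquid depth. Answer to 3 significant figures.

Accumulation of liquid (constant cross-section A): A dh/dt = Q_in − 0.0585 √h. At steady state dh/dt = 0:
Q_in = 0.0585 √h_ss ⇒ √h_ss = 0.0705/0.0585 = 1.2051.
h_ss = 1.2051² = 1.4523 m. (Since h₀ = 2.37 m > h_ss, the level will fall toward this value.)

1.45 m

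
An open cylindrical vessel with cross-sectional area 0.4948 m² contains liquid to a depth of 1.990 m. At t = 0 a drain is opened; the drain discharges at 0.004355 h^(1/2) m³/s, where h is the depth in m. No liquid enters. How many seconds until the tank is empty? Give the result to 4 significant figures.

320.6 s

Mass balance (ρ constant): A dh/dt = −0.004355 √h.
Separate and integrate: 2(√h − √h₀) = −(0.004355/A) t.
Tank is empty when √h = 0: t_empty = 2A√h₀/0.004355.
t_empty = 2·0.4948·√1.990/0.004355 = 0.989600·1.41067/0.004355 = 320.552 s.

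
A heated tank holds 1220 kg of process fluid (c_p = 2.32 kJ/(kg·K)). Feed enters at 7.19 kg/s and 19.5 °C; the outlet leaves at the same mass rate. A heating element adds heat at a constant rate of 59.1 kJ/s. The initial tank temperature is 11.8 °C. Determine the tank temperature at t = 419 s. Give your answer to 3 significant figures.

22.1 °C

Unsteady energy balance on the tank contents: M c_p dT/dt = ṁ c_p (T_in − T) + 59.1.
τ = M/ṁ = 169.68 s; T_ss = T_in + Q̇/(ṁ c_p) = 19.5 + 59.1/(7.19·2.32) = 23.043 °C.
Solution: T(t) = T_ss + (T₀ − T_ss) e^(−t/τ).
T(419) = 23.043 + (-11.243)·e^(−419/169.68) = 23.043 + (-11.243)·0.084640 = 22.091 °C.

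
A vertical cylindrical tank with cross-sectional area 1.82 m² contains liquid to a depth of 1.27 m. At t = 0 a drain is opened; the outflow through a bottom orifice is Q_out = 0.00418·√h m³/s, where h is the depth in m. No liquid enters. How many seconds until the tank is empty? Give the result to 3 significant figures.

981 s

Volume balance on the tank: A dh/dt = −0.00418 √h.
This is separable: 2 d(√h)/dt = −0.00418/A, so √h = √h₀ − (0.00418/(2A)) t.
Set h = 0: 2√h₀ = (0.00418/A) t_empty ⇒ t_empty = 2A√h₀/0.00418.
t_empty = 2·1.82·√1.27/0.00418 = 3.6400·1.1269/0.00418 = 981.36 s.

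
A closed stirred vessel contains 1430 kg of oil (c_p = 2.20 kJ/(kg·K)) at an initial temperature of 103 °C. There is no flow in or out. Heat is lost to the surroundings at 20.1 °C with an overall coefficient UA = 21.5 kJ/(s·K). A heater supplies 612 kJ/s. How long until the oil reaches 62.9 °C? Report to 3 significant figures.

195 s

Lumped-capacitance energy balance: M c_p dT/dt = UA(T_amb − T) + Q̇.
τ = M c_p/UA = 146.33 s; T_ss = T_amb + Q̇/UA = 20.1 + 612/21.5 = 48.565 °C.
T(t) = T_ss + (T₀ − T_ss)e^(−t/τ); set T = 62.9:
t = −τ ln[(T − T_ss)/(T₀ − T_ss)] = −146.33 · ln(0.26334) = 195.24 s.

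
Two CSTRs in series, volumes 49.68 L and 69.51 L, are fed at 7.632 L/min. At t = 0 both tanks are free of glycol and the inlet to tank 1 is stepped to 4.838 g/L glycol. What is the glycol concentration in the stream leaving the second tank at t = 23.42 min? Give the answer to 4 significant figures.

Each tank obeys Vᵢ dCᵢ/dt = Q(Cᵢ₋₁ − Cᵢ), so τᵢ = Vᵢ/Q.
τ₁ = 49.68/7.632 = 6.50943 min; τ₂ = 69.51/7.632 = 9.10770 min.
Solving the cascade with C₁(0)=C₂(0)=0 gives C₂(t) = C_in[1 − (τ₁ e^(−t/τ₁) − τ₂ e^(−t/τ₂))/(τ₁ − τ₂)].
At t = 23.42: e^(−t/τ₁) = 0.0273824, e^(−t/τ₂) = 0.0764247.
C₂ = 4.838·[1 − (6.50943·0.0273824 − 9.10770·0.0764247)/(-2.59827)] = 4.838·0.800710 = 3.87383 g/L.

3.874 g/L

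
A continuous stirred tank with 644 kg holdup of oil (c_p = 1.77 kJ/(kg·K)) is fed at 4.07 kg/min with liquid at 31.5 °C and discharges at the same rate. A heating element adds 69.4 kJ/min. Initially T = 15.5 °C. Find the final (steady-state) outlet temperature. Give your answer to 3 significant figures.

Unsteady energy balance on the tank contents: M c_p dT/dt = ṁ c_p (T_in − T) + 69.4.
At steady state dT/dt = 0 ⇒ T_ss = T_in + Q̇/(ṁ c_p) = 31.5 + 69.4/(4.07·1.77) = 41.134 °C.

41.1 °C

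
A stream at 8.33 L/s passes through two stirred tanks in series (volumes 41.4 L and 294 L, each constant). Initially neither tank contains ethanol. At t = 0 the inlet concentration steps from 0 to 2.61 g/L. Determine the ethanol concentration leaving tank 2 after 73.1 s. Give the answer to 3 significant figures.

2.23 g/L

Species balance on tank i: dCᵢ/dt = (Cᵢ₋₁ − Cᵢ)/τᵢ with τᵢ = Vᵢ/Q.
τ₁ = 41.4/8.33 = 4.9700 s; τ₂ = 294/8.33 = 35.294 s.
Tank 1: C₁ = C_in(1 − e^(−t/τ₁)). Tank 2 (τ₁ ≠ τ₂): C₂ = C_in[1 − (τ₁ e^(−t/τ₁) − τ₂ e^(−t/τ₂))/(τ₁ − τ₂)].
At t = 73.1: e^(−t/τ₁) = 4.0952e-07, e^(−t/τ₂) = 0.12604.
C₂ = 2.61·[1 − (4.9700·4.0952e-07 − 35.294·0.12604)/(-30.324)] = 2.61·0.85330 = 2.2271 g/L.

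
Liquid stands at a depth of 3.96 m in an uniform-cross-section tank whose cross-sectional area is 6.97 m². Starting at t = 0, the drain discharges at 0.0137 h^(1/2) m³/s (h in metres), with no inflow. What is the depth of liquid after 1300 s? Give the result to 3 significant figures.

0.507 m

A dh/dt = −Q_out = −0.0137 √h.
Separate and integrate: 2(√h − √h₀) = −(0.0137/A) t.
√h = √3.96 − 0.0137·1300/(2·6.97) = 1.9900 − 1.2776 = 0.71236.
h = 0.71236² = 0.50745 m.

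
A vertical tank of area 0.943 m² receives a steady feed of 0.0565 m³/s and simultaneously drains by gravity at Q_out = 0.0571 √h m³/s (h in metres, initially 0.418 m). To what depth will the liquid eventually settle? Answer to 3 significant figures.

0.979 m

A dh/dt = Q_in − 0.0571 √h. Steady state requires inflow = outflow:
Q_in = 0.0571 √h_ss ⇒ √h_ss = 0.0565/0.0571 = 0.98949.
h_ss = 0.98949² = 0.97909 m. (Since h₀ = 0.418 m < h_ss, the level will rise toward this value.)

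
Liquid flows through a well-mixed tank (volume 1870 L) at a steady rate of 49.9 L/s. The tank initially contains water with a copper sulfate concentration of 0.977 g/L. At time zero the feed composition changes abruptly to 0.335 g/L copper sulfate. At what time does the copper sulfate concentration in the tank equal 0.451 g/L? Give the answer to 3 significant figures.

64.1 s

Accumulation = in − out for the solute gives V dC/dt = Q(C_in − C), so τ = V/Q = 37.475 s.
C(t) = C_in + (C₀ − C_in) e^(−t/τ). Set C = 0.451 and solve for t:
e^(−t/τ) = (C − C_in)/(C₀ − C_in) = (0.451 − 0.335)/(0.977 − 0.335) = 0.18069
t = −τ ln(…) = 37.475 × 1.7110 = 64.120 s.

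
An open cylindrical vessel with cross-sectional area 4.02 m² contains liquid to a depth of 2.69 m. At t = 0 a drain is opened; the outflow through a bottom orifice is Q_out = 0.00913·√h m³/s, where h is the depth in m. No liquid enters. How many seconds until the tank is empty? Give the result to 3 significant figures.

1440 s

With no inflow, A dh/dt = −0.00913 √h.
This is separable: 2 d(√h)/dt = −0.00913/A, so √h = √h₀ − (0.00913/(2A)) t.
Tank is empty when √h = 0: t_empty = 2A√h₀/0.00913.
t_empty = 2·4.02·√2.69/0.00913 = 8.0400·1.6401/0.00913 = 1444.3 s.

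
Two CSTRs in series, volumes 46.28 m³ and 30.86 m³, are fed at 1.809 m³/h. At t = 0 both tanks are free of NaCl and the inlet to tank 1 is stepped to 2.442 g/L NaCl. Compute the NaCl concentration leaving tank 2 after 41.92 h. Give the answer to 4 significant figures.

1.437 g/L

Each tank obeys Vᵢ dCᵢ/dt = Q(Cᵢ₋₁ − Cᵢ), so τᵢ = Vᵢ/Q.
τ₁ = 46.28/1.809 = 25.5832 h; τ₂ = 30.86/1.809 = 17.0591 h.
Solving the cascade with C₁(0)=C₂(0)=0 gives C₂(t) = C_in[1 − (τ₁ e^(−t/τ₁) − τ₂ e^(−t/τ₂))/(τ₁ − τ₂)].
At t = 41.92: e^(−t/τ₁) = 0.194257, e^(−t/τ₂) = 0.0856632.
C₂ = 2.442·[1 − (25.5832·0.194257 − 17.0591·0.0856632)/(8.52405)] = 2.442·0.588416 = 1.43691 g/L.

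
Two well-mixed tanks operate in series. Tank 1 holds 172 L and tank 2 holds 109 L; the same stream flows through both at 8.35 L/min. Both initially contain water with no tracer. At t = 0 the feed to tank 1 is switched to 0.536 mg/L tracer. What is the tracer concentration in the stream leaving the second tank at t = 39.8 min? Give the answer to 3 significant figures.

0.368 mg/L

Species balance on tank i: dCᵢ/dt = (Cᵢ₋₁ − Cᵢ)/τᵢ with τᵢ = Vᵢ/Q.
τ₁ = 172/8.35 = 20.599 min; τ₂ = 109/8.35 = 13.054 min.
Solving the cascade with C₁(0)=C₂(0)=0 gives C₂(t) = C_in[1 − (τ₁ e^(−t/τ₁) − τ₂ e^(−t/τ₂))/(τ₁ − τ₂)].
At t = 39.8: e^(−t/τ₁) = 0.14484, e^(−t/τ₂) = 0.047411.
C₂ = 0.536·[1 − (20.599·0.14484 − 13.054·0.047411)/(7.5449)] = 0.536·0.68660 = 0.36802 mg/L.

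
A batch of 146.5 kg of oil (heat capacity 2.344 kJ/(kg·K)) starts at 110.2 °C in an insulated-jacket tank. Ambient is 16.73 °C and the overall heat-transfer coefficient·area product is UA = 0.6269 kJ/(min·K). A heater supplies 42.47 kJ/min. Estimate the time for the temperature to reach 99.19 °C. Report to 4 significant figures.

First-law balance (no shaft work): M c_p dT/dt = −UA(T − T_amb) + Q̇.
τ = M c_p/UA = 547.768 min; T_ss = T_amb + Q̇/UA = 16.73 + 42.47/0.6269 = 84.4761 °C.
T(t) = T_ss + (T₀ − T_ss)e^(−t/τ); set T = 99.19:
t = −τ ln[(T − T_ss)/(T₀ − T_ss)] = −547.768 · ln(0.571994) = 305.998 min.

306.0 min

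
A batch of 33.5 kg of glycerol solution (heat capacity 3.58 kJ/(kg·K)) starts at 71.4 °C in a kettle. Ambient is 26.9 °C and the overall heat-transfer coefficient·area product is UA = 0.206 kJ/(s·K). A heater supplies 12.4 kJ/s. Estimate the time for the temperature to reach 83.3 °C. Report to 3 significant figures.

827 s

M c_p dT/dt = −UA(T − T_amb) + Q̇.
τ = M c_p/UA = 582.18 s; T_ss = T_amb + Q̇/UA = 26.9 + 12.4/0.206 = 87.094 °C.
T(t) = T_ss + (T₀ − T_ss)e^(−t/τ); set T = 83.3:
t = −τ ln[(T − T_ss)/(T₀ − T_ss)] = −582.18 · ln(0.24176) = 826.60 s.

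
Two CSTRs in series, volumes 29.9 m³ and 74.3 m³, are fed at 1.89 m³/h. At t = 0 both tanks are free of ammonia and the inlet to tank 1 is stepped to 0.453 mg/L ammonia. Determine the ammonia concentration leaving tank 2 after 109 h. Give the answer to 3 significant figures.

Each tank obeys Vᵢ dCᵢ/dt = Q(Cᵢ₋₁ − Cᵢ), so τᵢ = Vᵢ/Q.
τ₁ = 29.9/1.89 = 15.820 h; τ₂ = 74.3/1.89 = 39.312 h.
Solving the cascade with C₁(0)=C₂(0)=0 gives C₂(t) = C_in[1 − (τ₁ e^(−t/τ₁) − τ₂ e^(−t/τ₂))/(τ₁ − τ₂)].
At t = 109: e^(−t/τ₁) = 0.0010179, e^(−t/τ₂) = 0.062494.
C₂ = 0.453·[1 − (15.820·0.0010179 − 39.312·0.062494)/(-23.492)] = 0.453·0.89611 = 0.40594 mg/L.

0.406 mg/L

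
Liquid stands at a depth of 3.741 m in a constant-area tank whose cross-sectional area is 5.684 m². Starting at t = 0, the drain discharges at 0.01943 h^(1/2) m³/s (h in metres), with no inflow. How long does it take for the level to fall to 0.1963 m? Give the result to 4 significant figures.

With no inflow, A dh/dt = −0.01943 √h.
Separate and integrate: 2(√h − √h₀) = −(0.01943/A) t.
t = 2A(√h₀ − √h)/0.01943 = 2·5.684·(√3.741 − √0.1963)/0.01943
  = 11.3680 × (1.93417 − 0.443058) / 0.01943 = 872.410 s.

872.4 s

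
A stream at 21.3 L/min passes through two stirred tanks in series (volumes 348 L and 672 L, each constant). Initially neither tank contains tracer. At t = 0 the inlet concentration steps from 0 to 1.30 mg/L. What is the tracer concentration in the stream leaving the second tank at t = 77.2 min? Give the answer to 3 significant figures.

1.08 mg/L

Species balance on tank i: dCᵢ/dt = (Cᵢ₋₁ − Cᵢ)/τᵢ with τᵢ = Vᵢ/Q.
τ₁ = 348/21.3 = 16.338 min; τ₂ = 672/21.3 = 31.549 min.
Tank 1: C₁ = C_in(1 − e^(−t/τ₁)). Tank 2 (τ₁ ≠ τ₂): C₂ = C_in[1 − (τ₁ e^(−t/τ₁) − τ₂ e^(−t/τ₂))/(τ₁ − τ₂)].
At t = 77.2: e^(−t/τ₁) = 0.0088692, e^(−t/τ₂) = 0.086556.
C₂ = 1.30·[1 − (16.338·0.0088692 − 31.549·0.086556)/(-15.211)] = 1.30·0.83000 = 1.0790 mg/L.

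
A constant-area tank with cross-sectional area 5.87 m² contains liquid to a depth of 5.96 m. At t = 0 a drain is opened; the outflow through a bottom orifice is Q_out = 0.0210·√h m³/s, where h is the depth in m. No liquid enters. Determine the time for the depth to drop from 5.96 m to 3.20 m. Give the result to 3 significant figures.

With no inflow, A dh/dt = −0.0210 √h.
∫ h^(−1/2) dh = −(0.0210/A) ∫ dt, giving 2√h = 2√h₀ − (0.0210/A) t.
t = 2A(√h₀ − √h)/0.0210 = 2·5.87·(√5.96 − √3.20)/0.0210
  = 11.740 × (2.4413 − 1.7889) / 0.0210 = 364.75 s.

365 s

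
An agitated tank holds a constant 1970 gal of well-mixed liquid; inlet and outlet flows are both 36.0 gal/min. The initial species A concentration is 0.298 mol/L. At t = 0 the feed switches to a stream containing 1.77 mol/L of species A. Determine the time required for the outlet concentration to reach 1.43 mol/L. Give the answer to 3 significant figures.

Species balance: V dC/dt = Q(C_in − C) ⇒ τ = V/Q = 54.722 min.
C(t) = C_in + (C₀ − C_in) e^(−t/τ). Set C = 1.43 and solve for t:
e^(−t/τ) = (C − C_in)/(C₀ − C_in) = (1.43 − 1.77)/(0.298 − 1.77) = 0.23098
t = −τ ln(…) = 54.722 × 1.4654 = 80.192 min.

80.2 min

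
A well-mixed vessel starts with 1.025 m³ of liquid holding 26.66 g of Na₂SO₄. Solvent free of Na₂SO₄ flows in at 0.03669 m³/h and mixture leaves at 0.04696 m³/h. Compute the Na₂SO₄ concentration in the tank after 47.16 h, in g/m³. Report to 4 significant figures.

2.647 g/m³

Let m(t) be the amount of Na₂SO₄. Volume: V(t) = V₀ + (Q_in − Q_out) t = 1.025 − 0.0102700 t; V(47.16) = 0.540667 m³.
Solute balance: dm/dt = 0 − Q_out C = −Q_out m/V(t).
dm/m = −Q_out dt/(V₀ − 0.0102700 t); integrating gives ln(m/m₀) = −(Q_out/(Q_in−Q_out)) ln(V/V₀).
m = m₀ (V₀/V)^(Q_out/(Q_in−Q_out)) = 26.66 × (1.025/0.540667)^(-4.57254) = 1.43098 g.
C = m/V = 1.43098/0.540667 = 2.64670 g/m³.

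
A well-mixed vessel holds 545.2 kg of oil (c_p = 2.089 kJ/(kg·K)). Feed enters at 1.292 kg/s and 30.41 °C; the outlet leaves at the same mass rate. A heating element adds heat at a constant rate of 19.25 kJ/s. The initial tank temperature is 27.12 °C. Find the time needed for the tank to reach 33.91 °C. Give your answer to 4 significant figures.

M c_p dT/dt = ṁ c_p (T_in − T) + Q̇.
τ = M/ṁ = 421.981 s; T_ss = T_in + Q̇/(ṁ c_p) = 37.5423 °C.
T(t) = T_ss + (T₀ − T_ss) e^(−t/τ). Set T = 33.91:
e^(−t/τ) = (33.91 − 37.5423)/(27.12 − 37.5423) = 0.348513
t = −421.981 · ln(0.348513) = 444.803 s.

444.8 s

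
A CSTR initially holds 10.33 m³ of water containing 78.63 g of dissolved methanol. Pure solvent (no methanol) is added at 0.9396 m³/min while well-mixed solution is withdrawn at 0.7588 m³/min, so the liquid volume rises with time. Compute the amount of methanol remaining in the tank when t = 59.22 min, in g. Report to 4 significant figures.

3.974 g

Total volume: dV/dt = Q_in − Q_out = 0.180800 m³/min, so V(t) = 10.33 + 0.180800 t and V(59.22) = 21.0370 m³.
Species balance (pure solvent in): dm/dt = −Q_out · m/V(t).
Separate: dm/m = −Q_out dt/V(t) ⇒ ln(m/m₀) = −(Q_out/(Q_in−Q_out)) ln(V/V₀).
m = m₀ (V₀/V)^(Q_out/(Q_in−Q_out)) = 78.63 × (10.33/21.0370)^(4.19690) = 3.97408 g.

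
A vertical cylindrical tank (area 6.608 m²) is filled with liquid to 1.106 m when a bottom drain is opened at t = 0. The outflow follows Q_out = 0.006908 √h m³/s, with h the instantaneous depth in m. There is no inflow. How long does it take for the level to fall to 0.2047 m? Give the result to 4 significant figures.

1146 s

With no inflow, A dh/dt = −0.006908 √h.
∫ h^(−1/2) dh = −(0.006908/A) ∫ dt, giving 2√h = 2√h₀ − (0.006908/A) t.
t = 2A(√h₀ − √h)/0.006908 = 2·6.608·(√1.106 − √0.2047)/0.006908
  = 13.2160 × (1.05167 − 0.452438) / 0.006908 = 1146.41 s.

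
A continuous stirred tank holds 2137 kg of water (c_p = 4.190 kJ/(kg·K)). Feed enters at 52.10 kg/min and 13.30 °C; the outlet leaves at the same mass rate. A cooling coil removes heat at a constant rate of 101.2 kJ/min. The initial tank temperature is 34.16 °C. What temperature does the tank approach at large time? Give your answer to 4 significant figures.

First-law balance (no shaft work): M c_p dT/dt = ṁ c_p (T_in − T) − 101.2.
At steady state dT/dt = 0 ⇒ T_ss = T_in − Q̇/(ṁ c_p) = 13.30 − 101.2/(52.10·4.190) = 12.8364 °C.

12.84 °C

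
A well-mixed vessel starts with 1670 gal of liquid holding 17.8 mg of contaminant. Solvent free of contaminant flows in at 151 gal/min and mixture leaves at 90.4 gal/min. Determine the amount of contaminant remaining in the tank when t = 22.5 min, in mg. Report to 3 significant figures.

Total volume: dV/dt = Q_in − Q_out = 60.600 gal/min, so V(t) = 1670 + 60.600 t and V(22.5) = 3033.5 gal.
Species balance (pure solvent in): dm/dt = −Q_out · m/V(t).
Separate: dm/m = −Q_out dt/V(t) ⇒ ln(m/m₀) = −(Q_out/(Q_in−Q_out)) ln(V/V₀).
m = m₀ (V₀/V)^(Q_out/(Q_in−Q_out)) = 17.8 × (1670/3033.5)^(1.4917) = 7.3066 mg.

7.31 mg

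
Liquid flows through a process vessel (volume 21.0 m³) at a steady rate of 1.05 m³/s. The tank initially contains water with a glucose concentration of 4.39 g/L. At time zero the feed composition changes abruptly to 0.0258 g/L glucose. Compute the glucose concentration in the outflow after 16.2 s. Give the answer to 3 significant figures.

Transient balance on the dissolved component: V dC/dt = Q(C_in − C).
So dC/dt = (C_in − C)/τ with τ = V/Q = 21.0/1.05 = 20.000 s.
Integrating: C(t) = C_in + (C₀ − C_in) e^(−t/τ).
C(16.2) = 0.0258 + (4.39 − 0.0258)·e^(−16.2/20.000) = 0.0258 + (4.3642)·0.44486 = 1.9672 g/L.

1.97 g/L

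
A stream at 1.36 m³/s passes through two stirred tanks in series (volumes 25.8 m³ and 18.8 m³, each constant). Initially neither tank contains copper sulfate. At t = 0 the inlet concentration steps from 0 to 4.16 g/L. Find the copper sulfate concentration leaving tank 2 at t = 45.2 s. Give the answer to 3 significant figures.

3.17 g/L

Species balance on tank i: dCᵢ/dt = (Cᵢ₋₁ − Cᵢ)/τᵢ with τᵢ = Vᵢ/Q.
τ₁ = 25.8/1.36 = 18.971 s; τ₂ = 18.8/1.36 = 13.824 s.
Tank 1: C₁ = C_in(1 − e^(−t/τ₁)). Tank 2 (τ₁ ≠ τ₂): C₂ = C_in[1 − (τ₁ e^(−t/τ₁) − τ₂ e^(−t/τ₂))/(τ₁ − τ₂)].
At t = 45.2: e^(−t/τ₁) = 0.092307, e^(−t/τ₂) = 0.038015.
C₂ = 4.16·[1 − (18.971·0.092307 − 13.824·0.038015)/(5.1471)] = 4.16·0.76188 = 3.1694 g/L.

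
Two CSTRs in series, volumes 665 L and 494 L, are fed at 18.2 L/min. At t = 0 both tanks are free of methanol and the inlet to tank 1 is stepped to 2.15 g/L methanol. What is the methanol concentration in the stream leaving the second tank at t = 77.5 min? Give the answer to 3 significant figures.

Time constants: τᵢ = Vᵢ/Q for each well-mixed tank.
τ₁ = 665/18.2 = 36.538 min; τ₂ = 494/18.2 = 27.143 min.
Tank 1: C₁ = C_in(1 − e^(−t/τ₁)). Tank 2 (τ₁ ≠ τ₂): C₂ = C_in[1 − (τ₁ e^(−t/τ₁) − τ₂ e^(−t/τ₂))/(τ₁ − τ₂)].
At t = 77.5: e^(−t/τ₁) = 0.11991, e^(−t/τ₂) = 0.057541.
C₂ = 2.15·[1 − (36.538·0.11991 − 27.143·0.057541)/(9.3956)] = 2.15·0.69993 = 1.5048 g/L.

1.50 g/L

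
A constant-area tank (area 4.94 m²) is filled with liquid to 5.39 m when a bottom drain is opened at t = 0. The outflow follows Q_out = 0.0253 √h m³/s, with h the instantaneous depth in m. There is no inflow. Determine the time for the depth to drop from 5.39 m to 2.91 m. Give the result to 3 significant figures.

240 s

With no inflow, A dh/dt = −0.0253 √h.
This is separable: 2 d(√h)/dt = −0.0253/A, so √h = √h₀ − (0.0253/(2A)) t.
t = 2A(√h₀ − √h)/0.0253 = 2·4.94·(√5.39 − √2.91)/0.0253
  = 9.8800 × (2.3216 − 1.7059) / 0.0253 = 240.46 s.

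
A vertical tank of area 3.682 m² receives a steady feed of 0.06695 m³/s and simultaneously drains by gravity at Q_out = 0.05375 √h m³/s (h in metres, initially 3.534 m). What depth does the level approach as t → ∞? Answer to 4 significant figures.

Level balance: A dh/dt = 0.06695 − 0.05375 √h. Setting dh/dt = 0:
Q_in = 0.05375 √h_ss ⇒ √h_ss = 0.06695/0.05375 = 1.24558.
h_ss = 1.24558² = 1.55147 m. (Since h₀ = 3.534 m > h_ss, the level will fall toward this value.)

1.551 m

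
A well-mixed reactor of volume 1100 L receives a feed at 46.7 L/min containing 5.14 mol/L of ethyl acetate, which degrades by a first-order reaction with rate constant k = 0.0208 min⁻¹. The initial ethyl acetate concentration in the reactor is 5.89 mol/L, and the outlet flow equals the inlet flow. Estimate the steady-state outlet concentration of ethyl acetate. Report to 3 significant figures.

Species balance: V dC/dt = Q C_in − Q C − k V C.
At steady state: 0 = Q C_in − (Q + kV) C_ss, so C_ss = Q C_in/(Q + kV).
C_ss = 46.7·5.14/(46.7 + 0.0208·1100) = 240.04/69.580 = 3.4498 mol/L.

3.45 mol/L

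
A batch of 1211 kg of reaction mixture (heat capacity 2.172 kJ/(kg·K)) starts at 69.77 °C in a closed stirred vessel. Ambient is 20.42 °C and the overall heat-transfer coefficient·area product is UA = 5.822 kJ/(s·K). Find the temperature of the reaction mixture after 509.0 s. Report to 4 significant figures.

36.42 °C

Heat balance on the well-mixed liquid: M c_p dT/dt = −UA(T − T_amb).
dT/dt = (T_ss − T)/τ with T_ss = T_amb = 20.4200 °C, τ = M c_p/UA = 1211·2.172/5.822 = 451.785 s.
T approaches T_ss exponentially: T(t) = T_ss + (T₀ − T_ss) e^(−t/τ).
T(509.0) = 20.4200 + (49.3500)·0.324120 = 36.4153 °C.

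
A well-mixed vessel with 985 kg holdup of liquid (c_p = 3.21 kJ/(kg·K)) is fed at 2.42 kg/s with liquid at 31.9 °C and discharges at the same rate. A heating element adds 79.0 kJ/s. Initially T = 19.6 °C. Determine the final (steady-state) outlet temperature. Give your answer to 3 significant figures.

M c_p dT/dt = ṁ c_p (T_in − T) + Q̇.
At steady state dT/dt = 0 ⇒ T_ss = T_in + Q̇/(ṁ c_p) = 31.9 + 79.0/(2.42·3.21) = 42.070 °C.

42.1 °C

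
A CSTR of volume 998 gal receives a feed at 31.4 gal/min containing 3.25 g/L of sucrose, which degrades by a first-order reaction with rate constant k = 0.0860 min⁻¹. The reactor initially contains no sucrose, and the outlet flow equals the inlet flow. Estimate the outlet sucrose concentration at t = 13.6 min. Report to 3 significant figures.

0.694 g/L

Species balance: V dC/dt = Q C_in − Q C − k V C.
This is linear with rate a = Q/V + k = 0.11746 min⁻¹.
C_ss = Q C_in/(Q + kV) = 0.87053 g/L; C(t) = C_ss + (C₀ − C_ss) e^(−a t).
C(13.6) = 0.87053 + (-0.87053)·e^(−0.11746·13.6) = 0.87053 + (-0.87053)·0.20240 = 0.69433 g/L.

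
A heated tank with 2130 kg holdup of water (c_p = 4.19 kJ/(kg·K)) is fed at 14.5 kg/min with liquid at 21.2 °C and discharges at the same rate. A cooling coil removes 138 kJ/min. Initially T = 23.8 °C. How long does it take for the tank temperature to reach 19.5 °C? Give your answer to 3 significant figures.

315 min

M c_p dT/dt = ṁ c_p (T_in − T) − Q̇.
τ = M/ṁ = 146.90 min; T_ss = T_in − Q̇/(ṁ c_p) = 18.929 °C.
T(t) = T_ss + (T₀ − T_ss) e^(−t/τ). Set T = 19.5:
e^(−t/τ) = (19.5 − 18.929)/(23.8 − 18.929) = 0.11730
t = −146.90 · ln(0.11730) = 314.80 min.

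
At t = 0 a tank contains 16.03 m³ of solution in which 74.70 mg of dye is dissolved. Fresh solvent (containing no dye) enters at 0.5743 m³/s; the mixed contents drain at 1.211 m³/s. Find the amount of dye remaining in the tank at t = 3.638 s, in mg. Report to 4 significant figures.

55.51 mg

Let m(t) be the amount of dye. Volume: V(t) = V₀ + (Q_in − Q_out) t = 16.03 − 0.636700 t; V(3.638) = 13.7137 m³.
Solute balance: dm/dt = 0 − Q_out C = −Q_out m/V(t).
dm/m = −Q_out dt/(V₀ − 0.636700 t); integrating gives ln(m/m₀) = −(Q_out/(Q_in−Q_out)) ln(V/V₀).
m = m₀ (V₀/V)^(Q_out/(Q_in−Q_out)) = 74.70 × (16.03/13.7137)^(-1.90199) = 55.5143 mg.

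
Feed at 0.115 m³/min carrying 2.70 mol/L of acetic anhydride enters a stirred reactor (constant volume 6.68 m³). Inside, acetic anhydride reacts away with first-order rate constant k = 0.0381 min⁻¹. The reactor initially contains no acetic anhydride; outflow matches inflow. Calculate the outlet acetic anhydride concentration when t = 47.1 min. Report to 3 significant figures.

0.778 mol/L

V dC/dt = Q(C_in − C) − k V C.
dC/dt = (Q/V) C_in − (Q/V + k) C; effective rate a = Q/V + k = 0.017216 + 0.0381 = 0.055316 min⁻¹.
C_ss = Q C_in/(Q + kV) = 0.84031 mol/L; C(t) = C_ss + (C₀ − C_ss) e^(−a t).
C(47.1) = 0.84031 + (-0.84031)·e^(−0.055316·47.1) = 0.84031 + (-0.84031)·0.073876 = 0.77823 mol/L.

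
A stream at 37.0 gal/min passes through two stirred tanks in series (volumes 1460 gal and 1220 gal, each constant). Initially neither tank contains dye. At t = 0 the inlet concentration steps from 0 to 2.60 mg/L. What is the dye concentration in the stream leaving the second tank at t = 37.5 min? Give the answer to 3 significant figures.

0.724 mg/L

Species balance on tank i: dCᵢ/dt = (Cᵢ₋₁ − Cᵢ)/τᵢ with τᵢ = Vᵢ/Q.
τ₁ = 1460/37.0 = 39.459 min; τ₂ = 1220/37.0 = 32.973 min.
Solving the cascade with C₁(0)=C₂(0)=0 gives C₂(t) = C_in[1 − (τ₁ e^(−t/τ₁) − τ₂ e^(−t/τ₂))/(τ₁ − τ₂)].
At t = 37.5: e^(−t/τ₁) = 0.38661, e^(−t/τ₂) = 0.32069.
C₂ = 2.60·[1 − (39.459·0.38661 − 32.973·0.32069)/(6.4865)] = 2.60·0.27828 = 0.72353 mg/L.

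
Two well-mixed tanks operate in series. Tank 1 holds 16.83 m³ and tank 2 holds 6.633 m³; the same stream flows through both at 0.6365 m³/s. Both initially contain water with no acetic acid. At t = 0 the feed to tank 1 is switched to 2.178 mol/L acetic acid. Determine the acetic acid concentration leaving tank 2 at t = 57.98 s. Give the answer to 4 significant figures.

1.782 mol/L

Time constants: τᵢ = Vᵢ/Q for each well-mixed tank.
τ₁ = 16.83/0.6365 = 26.4415 s; τ₂ = 6.633/0.6365 = 10.4211 s.
Tank 1: C₁ = C_in(1 − e^(−t/τ₁)). Tank 2 (τ₁ ≠ τ₂): C₂ = C_in[1 − (τ₁ e^(−t/τ₁) − τ₂ e^(−t/τ₂))/(τ₁ − τ₂)].
At t = 57.98: e^(−t/τ₁) = 0.111607, e^(−t/τ₂) = 0.00383442.
C₂ = 2.178·[1 − (26.4415·0.111607 − 10.4211·0.00383442)/(16.0204)] = 2.178·0.818288 = 1.78223 mol/L.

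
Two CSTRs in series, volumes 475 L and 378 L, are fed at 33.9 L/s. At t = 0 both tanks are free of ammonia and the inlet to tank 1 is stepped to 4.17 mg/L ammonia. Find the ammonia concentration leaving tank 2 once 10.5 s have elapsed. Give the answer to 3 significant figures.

0.855 mg/L

Time constants: τᵢ = Vᵢ/Q for each well-mixed tank.
τ₁ = 475/33.9 = 14.012 s; τ₂ = 378/33.9 = 11.150 s.
Tank 1: C₁ = C_in(1 − e^(−t/τ₁)). Tank 2 (τ₁ ≠ τ₂): C₂ = C_in[1 − (τ₁ e^(−t/τ₁) − τ₂ e^(−t/τ₂))/(τ₁ − τ₂)].
At t = 10.5: e^(−t/τ₁) = 0.47266, e^(−t/τ₂) = 0.38998.
C₂ = 4.17·[1 − (14.012·0.47266 − 11.150·0.38998)/(2.8614)] = 4.17·0.20511 = 0.85530 mg/L.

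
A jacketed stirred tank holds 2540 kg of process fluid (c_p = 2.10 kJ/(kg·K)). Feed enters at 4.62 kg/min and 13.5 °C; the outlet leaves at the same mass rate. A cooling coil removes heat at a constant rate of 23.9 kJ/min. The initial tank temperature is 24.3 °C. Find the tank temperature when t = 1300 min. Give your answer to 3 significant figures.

Energy balance: M c_p dT/dt = ṁ c_p (T_in − T) − 23.9.
τ = M/ṁ = 549.78 min; T_ss = T_in − Q̇/(ṁ c_p) = 13.5 − 23.9/(4.62·2.10) = 11.037 °C.
This is linear first-order; T(t) = T_ss + (T₀ − T_ss) e^(−t/τ).
T(1300) = 11.037 + (13.263)·e^(−1300/549.78) = 11.037 + (13.263)·0.093990 = 12.283 °C.

12.3 °C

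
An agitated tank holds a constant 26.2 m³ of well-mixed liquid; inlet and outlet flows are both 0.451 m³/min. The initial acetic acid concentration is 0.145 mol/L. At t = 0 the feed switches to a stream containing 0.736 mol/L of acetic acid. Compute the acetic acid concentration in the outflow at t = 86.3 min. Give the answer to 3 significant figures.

Accumulation = in − out for the solute gives V dC/dt = Q(C_in − C).
Rewrite as dC/dt + C/τ = C_in/τ, τ = V/Q = 58.093 min.
Solution: C(t) = C_in + (C₀ − C_in) e^(−t/τ).
C(86.3) = 0.736 + (0.145 − 0.736)·e^(−86.3/58.093) = 0.736 + (-0.59100)·0.22638 = 0.60221 mol/L.

0.602 mol/L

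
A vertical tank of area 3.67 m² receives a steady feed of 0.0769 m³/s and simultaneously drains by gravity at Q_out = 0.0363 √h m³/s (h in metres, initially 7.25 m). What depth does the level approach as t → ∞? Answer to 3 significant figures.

4.49 m

A dh/dt = Q_in − 0.0363 √h. Steady state requires inflow = outflow:
Q_in = 0.0363 √h_ss ⇒ √h_ss = 0.0769/0.0363 = 2.1185.
h_ss = 2.1185² = 4.4879 m. (Since h₀ = 7.25 m > h_ss, the level will fall toward this value.)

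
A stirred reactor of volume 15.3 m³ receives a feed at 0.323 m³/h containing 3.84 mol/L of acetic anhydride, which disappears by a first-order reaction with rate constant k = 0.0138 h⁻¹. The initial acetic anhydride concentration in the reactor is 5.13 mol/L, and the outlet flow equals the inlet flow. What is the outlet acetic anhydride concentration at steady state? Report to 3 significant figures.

2.32 mol/L

Accumulation = in − out − consumed: V dC/dt = Q C_in − Q C − k V C.
At steady state: 0 = Q C_in − (Q + kV) C_ss, so C_ss = Q C_in/(Q + kV).
C_ss = 0.323·3.84/(0.323 + 0.0138·15.3) = 1.2403/0.53414 = 2.3221 mol/L.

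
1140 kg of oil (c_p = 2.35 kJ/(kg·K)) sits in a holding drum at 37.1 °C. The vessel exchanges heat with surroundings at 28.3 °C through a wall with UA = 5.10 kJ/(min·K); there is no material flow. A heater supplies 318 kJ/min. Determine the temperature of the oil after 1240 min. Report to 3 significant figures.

85.6 °C

Lumped-capacitance energy balance: M c_p dT/dt = UA(T_amb − T) + Q̇.
dT/dt = (T_ss − T)/τ with T_ss = T_amb + Q̇/UA = 28.3 + 318/5.10 = 90.653 °C, τ = M c_p/UA = 1140·2.35/5.10 = 525.29 min.
Solution: T(t) = T_ss + (T₀ − T_ss) e^(−t/τ).
T(1240) = 90.653 + (-53.553)·0.094365 = 85.599 °C.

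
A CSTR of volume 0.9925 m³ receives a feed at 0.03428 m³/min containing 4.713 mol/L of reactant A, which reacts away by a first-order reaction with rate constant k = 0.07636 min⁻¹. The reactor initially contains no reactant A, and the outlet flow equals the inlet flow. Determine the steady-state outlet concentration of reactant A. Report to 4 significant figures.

1.468 mol/L

Accumulation = in − out − consumed: V dC/dt = Q C_in − Q C − k V C.
At steady state: 0 = Q C_in − (Q + kV) C_ss, so C_ss = Q C_in/(Q + kV).
C_ss = 0.03428·4.713/(0.03428 + 0.07636·0.9925) = 0.161562/0.110067 = 1.46784 mol/L.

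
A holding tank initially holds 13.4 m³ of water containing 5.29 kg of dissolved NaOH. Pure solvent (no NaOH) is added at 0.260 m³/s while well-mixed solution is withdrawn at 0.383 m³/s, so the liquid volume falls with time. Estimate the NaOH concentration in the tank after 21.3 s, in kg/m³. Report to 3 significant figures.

0.249 kg/m³

Let m(t) be the amount of NaOH. Volume: V(t) = V₀ + (Q_in − Q_out) t = 13.4 − 0.12300 t; V(21.3) = 10.780 m³.
No NaOH enters, so dm/dt = −Q_out · (m/V).
dm/m = −Q_out dt/(V₀ − 0.12300 t); integrating gives ln(m/m₀) = −(Q_out/(Q_in−Q_out)) ln(V/V₀).
m = m₀ (V₀/V)^(Q_out/(Q_in−Q_out)) = 5.29 × (13.4/10.780)^(-3.1138) = 2.6869 kg.
C = m/V = 2.6869/10.780 = 0.24925 kg/m³.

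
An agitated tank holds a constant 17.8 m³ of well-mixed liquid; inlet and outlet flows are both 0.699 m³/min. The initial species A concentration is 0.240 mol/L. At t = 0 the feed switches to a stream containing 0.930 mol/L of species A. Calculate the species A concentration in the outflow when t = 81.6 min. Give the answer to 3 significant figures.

Accumulation = in − out for the solute gives V dC/dt = Q(C_in − C).
Time constant τ = V/Q = 17.8/0.699 = 25.465 min.
C approaches C_in exponentially: C(t) = C_in + (C₀ − C_in) e^(−t/τ).
C(81.6) = 0.930 + (0.240 − 0.930)·e^(−81.6/25.465) = 0.930 + (-0.69000)·0.040583 = 0.90200 mol/L.

0.902 mol/L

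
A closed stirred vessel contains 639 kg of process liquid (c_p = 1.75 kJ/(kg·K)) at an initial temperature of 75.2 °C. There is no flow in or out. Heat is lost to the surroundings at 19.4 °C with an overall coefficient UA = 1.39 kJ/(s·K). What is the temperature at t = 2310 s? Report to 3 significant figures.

Lumped-capacitance energy balance: M c_p dT/dt = UA(T_amb − T).
dT/dt = (T_ss − T)/τ with T_ss = T_amb = 19.400 °C, τ = M c_p/UA = 639·1.75/1.39 = 804.50 s.
Solution: T(t) = T_ss + (T₀ − T_ss) e^(−t/τ).
T(2310) = 19.400 + (55.800)·0.056622 = 22.559 °C.

22.6 °C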